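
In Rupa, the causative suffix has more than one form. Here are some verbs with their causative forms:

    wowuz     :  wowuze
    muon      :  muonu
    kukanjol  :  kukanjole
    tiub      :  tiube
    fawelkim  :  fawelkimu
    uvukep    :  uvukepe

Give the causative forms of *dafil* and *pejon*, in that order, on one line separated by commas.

Looking at the final consonant of each stem: -u when the stem ends in a nasal (*muon*, *fawelkim*); -e when the stem ends in a non-nasal consonant (*wowuz*, *kukanjol*, *tiub*, *uvukep*).
*dafil* — final consonant /l/ (non-nasal) → -e → *dafile*.
Since the final consonant of *pejon* is /n/ (a nasal), it takes -u, giving *pejonu*.

dafile, pejonu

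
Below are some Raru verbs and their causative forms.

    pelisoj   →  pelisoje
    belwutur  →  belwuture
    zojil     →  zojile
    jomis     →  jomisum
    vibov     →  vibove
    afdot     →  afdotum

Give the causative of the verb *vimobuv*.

The suffix is conditioned by the final consonant: -um when the stem ends in a voiceless consonant (*jomis*, *afdot*); -e when the stem ends in a voiced consonant (*pelisoj*, *belwutur*, *zojil*, *vibov*).
Since the final consonant of *vimobuv* is /v/ (voiced), it takes -e, giving *vimobuve*.

vimobuve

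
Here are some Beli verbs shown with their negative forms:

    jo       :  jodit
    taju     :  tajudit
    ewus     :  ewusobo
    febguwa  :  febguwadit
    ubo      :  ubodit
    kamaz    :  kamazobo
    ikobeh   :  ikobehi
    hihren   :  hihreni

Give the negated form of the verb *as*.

asobo

Looking at the final sound of each stem: -obo when the stem ends in a sibilant (*ewus*, *kamaz*); -i when the stem ends in a non-sibilant consonant (*ikobeh*, *hihren*); -dit when the stem ends in a vowel (*jo*, *taju*, *febguwa*, *ubo*).
*as* — final sound /s/ (a sibilant) → -obo → *asobo*.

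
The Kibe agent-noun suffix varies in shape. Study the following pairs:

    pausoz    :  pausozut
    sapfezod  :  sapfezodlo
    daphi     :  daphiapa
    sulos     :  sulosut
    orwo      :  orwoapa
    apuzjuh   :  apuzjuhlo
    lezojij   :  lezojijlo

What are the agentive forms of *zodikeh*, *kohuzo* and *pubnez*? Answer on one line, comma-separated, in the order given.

zodikehlo, kohuzoapa, pubnezut

Looking at the final sound of each stem: -ut when the stem ends in a sibilant (*pausoz*, *sulos*); -lo when the stem ends in a non-sibilant consonant (*sapfezod*, *apuzjuh*, *lezojij*); -apa when the stem ends in a vowel (*daphi*, *orwo*).
*zodikeh*: final sound = /h/, a non-sibilant consonant → -lo → *zodikehlo*.
*kohuzo*: final sound = /o/, a vowel → -apa → *kohuzoapa*.
*pubnez* — final sound /z/ (a sibilant) → -ut → *pubnezut*.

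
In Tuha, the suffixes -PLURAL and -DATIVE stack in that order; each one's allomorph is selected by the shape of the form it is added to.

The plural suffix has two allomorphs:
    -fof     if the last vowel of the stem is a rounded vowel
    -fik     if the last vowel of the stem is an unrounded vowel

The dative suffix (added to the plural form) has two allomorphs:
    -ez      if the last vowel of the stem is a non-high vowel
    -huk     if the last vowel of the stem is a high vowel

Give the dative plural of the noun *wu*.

wufofez

Since the last vowel of *wu* is /u/ (a rounded vowel), it takes -fof, giving *wufof*.
The plural form *wufof*: last vowel = /o/, a non-high vowel → -ez → *wufofez*.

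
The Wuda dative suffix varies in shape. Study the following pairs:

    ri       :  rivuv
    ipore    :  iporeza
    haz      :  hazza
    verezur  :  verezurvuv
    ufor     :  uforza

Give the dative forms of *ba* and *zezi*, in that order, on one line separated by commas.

The suffix is conditioned by the last vowel: -vuv when the last vowel of the stem is a high vowel (*ri*, *verezur*); -za when the last vowel of the stem is a non-high vowel (*ipore*, *haz*, *ufor*).
*ba*: last vowel = /a/, a non-high vowel → -za → *baza*.
*zezi*: last vowel = /i/, a high vowel → -vuv → *zezivuv*.

baza, zezivuv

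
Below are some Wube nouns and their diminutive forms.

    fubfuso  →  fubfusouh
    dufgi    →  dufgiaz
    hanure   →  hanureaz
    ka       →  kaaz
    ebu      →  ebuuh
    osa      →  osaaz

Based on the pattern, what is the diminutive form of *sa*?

saaz

The suffix is conditioned by the last vowel: -uh when the last vowel of the stem is a rounded vowel (*fubfuso*, *ebu*); -az when the last vowel of the stem is an unrounded vowel (*dufgi*, *hanure*, *ka*, *osa*).
*sa*: last vowel = /a/, an unrounded vowel → -az → *saaz*.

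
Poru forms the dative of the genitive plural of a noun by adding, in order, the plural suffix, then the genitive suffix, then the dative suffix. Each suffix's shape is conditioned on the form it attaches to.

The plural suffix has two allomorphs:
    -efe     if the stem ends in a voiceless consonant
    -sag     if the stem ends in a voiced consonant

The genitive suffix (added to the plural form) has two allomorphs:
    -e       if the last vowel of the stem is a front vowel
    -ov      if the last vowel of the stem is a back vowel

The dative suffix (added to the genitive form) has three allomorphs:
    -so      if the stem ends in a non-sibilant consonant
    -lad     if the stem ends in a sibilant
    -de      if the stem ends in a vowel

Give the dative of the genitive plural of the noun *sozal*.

*sozal* — final consonant /l/ (voiced) → -sag → *sozalsag*.
The plural form *sozalsag*: last vowel = /a/, a back vowel → -ov → *sozalsagov*.
The genitive form *sozalsagov* — final sound /v/ (a non-sibilant consonant) → -so → *sozalsagovso*.

sozalsagovso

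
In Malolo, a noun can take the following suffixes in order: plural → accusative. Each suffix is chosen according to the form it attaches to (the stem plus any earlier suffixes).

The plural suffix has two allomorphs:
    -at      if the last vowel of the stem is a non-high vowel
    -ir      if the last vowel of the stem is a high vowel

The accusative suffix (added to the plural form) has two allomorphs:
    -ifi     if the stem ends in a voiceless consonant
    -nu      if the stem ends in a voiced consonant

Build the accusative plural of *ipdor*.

ipdoratifi

*ipdor*: last vowel = /o/, a non-high vowel → -at → *ipdorat*.
The final consonant of the plural form *ipdorat* is /t/, which is voiceless, so the accusative suffix is -ifi, giving *ipdoratifi*.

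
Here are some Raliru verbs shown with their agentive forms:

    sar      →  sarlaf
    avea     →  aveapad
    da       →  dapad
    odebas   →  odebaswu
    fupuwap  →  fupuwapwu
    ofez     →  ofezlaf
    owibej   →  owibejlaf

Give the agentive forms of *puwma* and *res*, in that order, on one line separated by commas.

puwmapad, reswu

The pattern is voicing of the final sound: -wu when the stem ends in a voiceless consonant (*odebas*, *fupuwap*); -laf when the stem ends in a voiced consonant (*sar*, *ofez*, *owibej*); -pad when the stem ends in a vowel (*avea*, *da*).
*puwma*: final sound = /a/, a vowel → -pad → *puwmapad*.
*res*: final sound = /s/, a voiceless consonant → -wu → *reswu*.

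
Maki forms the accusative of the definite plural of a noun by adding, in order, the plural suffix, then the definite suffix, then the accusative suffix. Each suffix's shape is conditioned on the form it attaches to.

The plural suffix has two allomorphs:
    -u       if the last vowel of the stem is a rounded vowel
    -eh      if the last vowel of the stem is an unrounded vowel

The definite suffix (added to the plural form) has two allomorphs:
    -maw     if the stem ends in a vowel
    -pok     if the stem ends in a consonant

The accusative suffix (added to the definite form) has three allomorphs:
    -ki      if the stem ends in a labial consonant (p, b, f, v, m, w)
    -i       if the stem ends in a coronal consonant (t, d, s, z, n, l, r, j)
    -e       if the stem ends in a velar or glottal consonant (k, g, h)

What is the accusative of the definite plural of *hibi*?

*hibi* — last vowel /i/ (an unrounded vowel) → -eh → *hibieh*.
The plural form *hibieh* — final sound /h/ (a consonant) → -pok → *hibiehpok*.
The definite form *hibiehpok*: final consonant = /k/, velar/glottal → -e → *hibiehpoke*.

hibiehpoke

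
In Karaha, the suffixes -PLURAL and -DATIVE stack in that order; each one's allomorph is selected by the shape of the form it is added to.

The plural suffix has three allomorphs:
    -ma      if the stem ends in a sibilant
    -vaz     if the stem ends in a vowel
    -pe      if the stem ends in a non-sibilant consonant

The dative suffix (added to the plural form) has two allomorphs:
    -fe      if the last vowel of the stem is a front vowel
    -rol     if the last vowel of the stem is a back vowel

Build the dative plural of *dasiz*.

dasizmarol

*dasiz* — final sound /z/ (a sibilant) → -ma → *dasizma*.
Since the last vowel of the plural form *dasizma* is /a/ (a back vowel), it takes -rol, giving *dasizmarol*.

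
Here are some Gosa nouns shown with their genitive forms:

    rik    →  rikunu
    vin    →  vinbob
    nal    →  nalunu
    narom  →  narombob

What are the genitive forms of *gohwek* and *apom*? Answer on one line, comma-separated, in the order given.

The alternation tracks the final consonant of the stem — -bob when the stem ends in a nasal (*vin*, *narom*); -unu when the stem ends in a non-nasal consonant (*rik*, *nal*).
*gohwek* — final consonant /k/ (non-nasal) → -unu → *gohwekunu*.
The final consonant of *apom* is /m/, which is a nasal, so the suffix is -bob, giving *apombob*.

gohwekunu, apombob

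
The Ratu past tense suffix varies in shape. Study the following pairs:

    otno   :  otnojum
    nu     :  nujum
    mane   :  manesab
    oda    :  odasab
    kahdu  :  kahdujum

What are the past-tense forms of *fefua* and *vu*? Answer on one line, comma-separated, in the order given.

fefuasab, vujum

The pattern is rounding harmony: -jum when the last vowel of the stem is a rounded vowel (*otno*, *nu*, *kahdu*); -sab when the last vowel of the stem is an unrounded vowel (*mane*, *oda*).
*fefua*: last vowel = /a/, an unrounded vowel → -sab → *fefuasab*.
*vu*: last vowel = /u/, a rounded vowel → -jum → *vujum*.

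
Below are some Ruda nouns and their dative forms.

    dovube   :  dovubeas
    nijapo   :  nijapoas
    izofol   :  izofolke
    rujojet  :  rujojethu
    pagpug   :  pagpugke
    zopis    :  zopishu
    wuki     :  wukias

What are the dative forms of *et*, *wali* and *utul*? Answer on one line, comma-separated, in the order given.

ethu, walias, utulke

Looking at the final sound of each stem: -hu when the stem ends in a voiceless consonant (*rujojet*, *zopis*); -ke when the stem ends in a voiced consonant (*izofol*, *pagpug*); -as when the stem ends in a vowel (*dovube*, *nijapo*, *wuki*).
The final sound of *et* is /t/, which is a voiceless consonant, so the suffix is -hu, giving *ethu*.
*wali*: final sound = /i/, a vowel → -as → *walias*.
The final sound of *utul* is /l/, which is a voiced consonant, so the suffix is -ke, giving *utulke*.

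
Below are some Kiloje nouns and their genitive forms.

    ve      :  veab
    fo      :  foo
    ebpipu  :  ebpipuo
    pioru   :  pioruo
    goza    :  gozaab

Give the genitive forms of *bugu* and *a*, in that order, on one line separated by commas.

The pattern is rounding harmony: -o when the last vowel of the stem is a rounded vowel (*fo*, *ebpipu*, *pioru*); -ab when the last vowel of the stem is an unrounded vowel (*ve*, *goza*).
The last vowel of *bugu* is /u/, which is a rounded vowel, so the suffix is -o, giving *buguo*.
*a* — last vowel /a/ (an unrounded vowel) → -ab → *aab*.

buguo, aab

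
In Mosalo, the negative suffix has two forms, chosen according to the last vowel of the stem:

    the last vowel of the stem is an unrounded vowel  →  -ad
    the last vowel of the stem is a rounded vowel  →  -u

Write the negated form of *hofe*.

hofead

*hofe* — last vowel /e/ (an unrounded vowel) → -ad → *hofead*.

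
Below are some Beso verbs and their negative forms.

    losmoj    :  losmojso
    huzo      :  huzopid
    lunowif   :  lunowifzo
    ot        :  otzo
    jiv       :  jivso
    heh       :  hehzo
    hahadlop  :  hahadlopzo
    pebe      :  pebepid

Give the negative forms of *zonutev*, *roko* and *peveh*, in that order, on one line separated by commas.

The alternation tracks the final sound of the stem — -zo when the stem ends in a voiceless consonant (*lunowif*, *ot*, *heh*, *hahadlop*); -so when the stem ends in a voiced consonant (*losmoj*, *jiv*); -pid when the stem ends in a vowel (*huzo*, *pebe*).
Since the final sound of *zonutev* is /v/ (a voiced consonant), it takes -so, giving *zonutevso*.
*roko* — final sound /o/ (a vowel) → -pid → *rokopid*.
*peveh* — final sound /h/ (a voiceless consonant) → -zo → *pevehzo*.

zonutevso, rokopid, pevehzo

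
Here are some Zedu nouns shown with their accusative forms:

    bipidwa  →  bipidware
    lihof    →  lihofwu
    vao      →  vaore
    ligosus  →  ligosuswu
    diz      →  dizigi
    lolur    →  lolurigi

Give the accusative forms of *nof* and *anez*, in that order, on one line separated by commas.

Looking at the final sound of each stem: -wu when the stem ends in a voiceless consonant (*lihof*, *ligosus*); -igi when the stem ends in a voiced consonant (*diz*, *lolur*); -re when the stem ends in a vowel (*bipidwa*, *vao*).
The final sound of *nof* is /f/, which is a voiceless consonant, so the suffix is -wu, giving *nofwu*.
*anez* — final sound /z/ (a voiced consonant) → -igi → *anezigi*.

nofwu, anezigi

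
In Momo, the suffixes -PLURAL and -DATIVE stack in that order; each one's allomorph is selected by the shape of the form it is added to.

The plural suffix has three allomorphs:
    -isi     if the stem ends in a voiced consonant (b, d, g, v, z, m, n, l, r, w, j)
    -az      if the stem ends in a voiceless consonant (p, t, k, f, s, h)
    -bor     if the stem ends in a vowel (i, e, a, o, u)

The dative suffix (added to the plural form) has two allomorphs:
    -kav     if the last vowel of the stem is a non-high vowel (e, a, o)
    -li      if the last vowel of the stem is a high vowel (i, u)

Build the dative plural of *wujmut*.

The final sound of *wujmut* is /t/, which is a voiceless consonant, so the plural suffix is -az, giving *wujmutaz*.
The plural form *wujmutaz*: last vowel = /a/, a non-high vowel → -kav → *wujmutazkav*.

wujmutazkav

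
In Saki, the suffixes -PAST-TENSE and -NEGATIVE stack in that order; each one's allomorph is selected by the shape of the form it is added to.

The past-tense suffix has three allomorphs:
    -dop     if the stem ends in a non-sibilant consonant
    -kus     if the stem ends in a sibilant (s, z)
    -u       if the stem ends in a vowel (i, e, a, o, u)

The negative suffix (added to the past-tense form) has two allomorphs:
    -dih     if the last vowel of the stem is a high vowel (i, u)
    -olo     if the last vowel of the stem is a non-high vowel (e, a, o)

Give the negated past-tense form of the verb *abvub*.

abvubdopolo

*abvub*: final sound = /b/, a non-sibilant consonant → -dop → *abvubdop*.
The last vowel of the past-tense form *abvubdop* is /o/, which is a non-high vowel, so the negative suffix is -olo, giving *abvubdopolo*.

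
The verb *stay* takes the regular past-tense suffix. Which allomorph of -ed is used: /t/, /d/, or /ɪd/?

/d/

The stem *stay* ends in a voiced sound other than /d/.
The -ed suffix is realized as /ɪd/ after /t, d/; as /t/ after other voiceless consonants; and as /d/ after other voiced sounds.
So -ed on *stay* is pronounced /d/.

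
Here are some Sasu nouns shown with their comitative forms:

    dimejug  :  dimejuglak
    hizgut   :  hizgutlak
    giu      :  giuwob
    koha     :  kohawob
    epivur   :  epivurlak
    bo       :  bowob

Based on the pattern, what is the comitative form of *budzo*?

Looking at the final sound of each stem: -lak when the stem ends in a consonant (*dimejug*, *hizgut*, *epivur*); -wob when the stem ends in a vowel (*giu*, *koha*, *bo*).
*budzo* — final sound /o/ (a vowel) → -wob → *budzowob*.

budzowob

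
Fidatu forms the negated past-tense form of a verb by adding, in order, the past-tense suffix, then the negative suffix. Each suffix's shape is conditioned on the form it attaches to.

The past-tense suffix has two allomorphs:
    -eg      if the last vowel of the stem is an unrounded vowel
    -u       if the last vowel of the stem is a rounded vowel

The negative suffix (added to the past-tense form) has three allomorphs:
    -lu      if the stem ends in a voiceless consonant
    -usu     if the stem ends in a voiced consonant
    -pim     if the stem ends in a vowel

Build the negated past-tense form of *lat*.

*lat* — last vowel /a/ (an unrounded vowel) → -eg → *lateg*.
The past-tense form *lateg*: final sound = /g/, a voiced consonant → -usu → *lategusu*.

lategusu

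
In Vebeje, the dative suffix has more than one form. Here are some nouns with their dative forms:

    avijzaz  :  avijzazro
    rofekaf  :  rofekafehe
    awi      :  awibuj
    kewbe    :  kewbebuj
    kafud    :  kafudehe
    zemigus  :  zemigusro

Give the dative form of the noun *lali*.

Looking at the final sound of each stem: -ro when the stem ends in a sibilant (*avijzaz*, *zemigus*); -ehe when the stem ends in a non-sibilant consonant (*rofekaf*, *kafud*); -buj when the stem ends in a vowel (*awi*, *kewbe*).
*lali*: final sound = /i/, a vowel → -buj → *lalibuj*.

lalibuj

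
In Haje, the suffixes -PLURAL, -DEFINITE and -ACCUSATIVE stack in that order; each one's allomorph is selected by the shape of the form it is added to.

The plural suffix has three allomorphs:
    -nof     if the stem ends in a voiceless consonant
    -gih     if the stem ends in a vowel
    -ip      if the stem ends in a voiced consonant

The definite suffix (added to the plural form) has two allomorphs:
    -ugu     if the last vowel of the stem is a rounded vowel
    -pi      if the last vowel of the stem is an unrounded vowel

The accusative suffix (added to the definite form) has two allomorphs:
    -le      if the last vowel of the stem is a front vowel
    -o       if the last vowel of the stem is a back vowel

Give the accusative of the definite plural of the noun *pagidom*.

pagidomippile

*pagidom*: final sound = /m/, a voiced consonant → -ip → *pagidomip*.
The plural form *pagidomip*: last vowel = /i/, an unrounded vowel → -pi → *pagidomippi*.
The last vowel of the definite form *pagidomippi* is /i/, which is a front vowel, so the accusative suffix is -le, giving *pagidomippile*.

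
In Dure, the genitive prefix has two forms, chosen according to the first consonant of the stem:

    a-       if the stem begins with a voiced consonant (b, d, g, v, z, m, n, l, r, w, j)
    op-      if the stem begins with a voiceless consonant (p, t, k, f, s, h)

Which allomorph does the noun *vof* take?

*vof*: first consonant = /v/, voiced → a-.

a-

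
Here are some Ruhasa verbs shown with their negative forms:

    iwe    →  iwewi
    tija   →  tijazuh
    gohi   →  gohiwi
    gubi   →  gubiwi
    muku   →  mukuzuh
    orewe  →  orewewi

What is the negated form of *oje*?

ojewi

The pattern is front/back vowel harmony: -wi when the last vowel of the stem is a front vowel (*iwe*, *gohi*, *gubi*, *orewe*); -zuh when the last vowel of the stem is a back vowel (*tija*, *muku*).
The last vowel of *oje* is /e/, which is a front vowel, so the suffix is -wi, giving *ojewi*.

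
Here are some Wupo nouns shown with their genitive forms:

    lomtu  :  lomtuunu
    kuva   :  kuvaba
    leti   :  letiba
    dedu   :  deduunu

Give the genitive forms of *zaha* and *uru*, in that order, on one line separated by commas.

The suffix is conditioned by the last vowel: -unu when the last vowel of the stem is a rounded vowel (*lomtu*, *dedu*); -ba when the last vowel of the stem is an unrounded vowel (*kuva*, *leti*).
*zaha* — last vowel /a/ (an unrounded vowel) → -ba → *zahaba*.
The last vowel of *uru* is /u/, which is a rounded vowel, so the suffix is -unu, giving *uruunu*.

zahaba, uruunu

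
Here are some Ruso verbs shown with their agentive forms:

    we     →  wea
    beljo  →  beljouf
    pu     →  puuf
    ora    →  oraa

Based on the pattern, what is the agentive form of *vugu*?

vuguuf

Looking at the last vowel of each stem: -uf when the last vowel of the stem is a rounded vowel (*beljo*, *pu*); -a when the last vowel of the stem is an unrounded vowel (*we*, *ora*).
Since the last vowel of *vugu* is /u/ (a rounded vowel), it takes -uf, giving *vuguuf*.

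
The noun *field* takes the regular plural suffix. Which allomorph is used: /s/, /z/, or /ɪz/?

/z/

The stem *field* ends in a voiced non-sibilant sound.
The plural suffix surfaces as /ɪz/ after sibilants, /s/ after other voiceless consonants, and /z/ after other voiced sounds.
So the plural -s on *field* is pronounced /z/.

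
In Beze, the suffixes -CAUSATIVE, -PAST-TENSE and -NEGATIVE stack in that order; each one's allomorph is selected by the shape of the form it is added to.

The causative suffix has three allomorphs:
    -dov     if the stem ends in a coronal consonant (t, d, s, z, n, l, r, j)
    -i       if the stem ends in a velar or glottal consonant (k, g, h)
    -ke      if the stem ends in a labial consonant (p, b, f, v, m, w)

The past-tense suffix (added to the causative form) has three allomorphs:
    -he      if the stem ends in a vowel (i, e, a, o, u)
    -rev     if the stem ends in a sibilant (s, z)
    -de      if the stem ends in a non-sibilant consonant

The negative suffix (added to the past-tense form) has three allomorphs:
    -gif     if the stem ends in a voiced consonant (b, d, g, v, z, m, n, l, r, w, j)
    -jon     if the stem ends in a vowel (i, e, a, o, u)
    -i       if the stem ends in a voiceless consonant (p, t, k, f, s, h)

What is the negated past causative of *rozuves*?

rozuvesdovdejon

Since the final consonant of *rozuves* is /s/ (coronal), it takes -dov, giving *rozuvesdov*.
The causative form *rozuvesdov*: final sound = /v/, a non-sibilant consonant → -de → *rozuvesdovde*.
The final sound of the past-tense form *rozuvesdovde* is /e/, which is a vowel, so the negative suffix is -jon, giving *rozuvesdovdejon*.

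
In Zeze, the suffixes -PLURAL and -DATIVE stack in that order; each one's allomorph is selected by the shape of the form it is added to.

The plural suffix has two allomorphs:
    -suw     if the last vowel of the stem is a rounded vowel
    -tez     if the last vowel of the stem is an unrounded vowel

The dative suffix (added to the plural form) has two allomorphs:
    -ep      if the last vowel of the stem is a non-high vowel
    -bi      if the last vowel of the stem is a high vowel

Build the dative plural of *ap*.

aptezep

Since the last vowel of *ap* is /a/ (an unrounded vowel), it takes -tez, giving *aptez*.
The plural form *aptez* — last vowel /e/ (a non-high vowel) → -ep → *aptezep*.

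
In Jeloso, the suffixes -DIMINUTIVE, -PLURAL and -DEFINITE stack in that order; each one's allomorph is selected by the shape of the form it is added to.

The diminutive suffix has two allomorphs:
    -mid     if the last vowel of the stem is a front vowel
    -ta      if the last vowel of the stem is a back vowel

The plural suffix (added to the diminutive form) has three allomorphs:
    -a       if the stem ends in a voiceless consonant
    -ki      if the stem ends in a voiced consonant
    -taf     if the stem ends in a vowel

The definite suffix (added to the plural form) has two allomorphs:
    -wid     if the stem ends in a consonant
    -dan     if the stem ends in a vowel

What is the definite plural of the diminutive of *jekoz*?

The last vowel of *jekoz* is /o/, which is a back vowel, so the diminutive suffix is -ta, giving *jekozta*.
Since the final sound of the diminutive form *jekozta* is /a/ (a vowel), it takes -taf, giving *jekoztataf*.
The plural form *jekoztataf*: final sound = /f/, a consonant → -wid → *jekoztatafwid*.

jekoztatafwid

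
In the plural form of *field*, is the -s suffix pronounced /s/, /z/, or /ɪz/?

/z/

The stem *field* ends in a voiced non-sibilant sound.
The plural suffix surfaces as /ɪz/ after sibilants, /s/ after other voiceless consonants, and /z/ after other voiced sounds.
So the plural -s on *field* is pronounced /z/.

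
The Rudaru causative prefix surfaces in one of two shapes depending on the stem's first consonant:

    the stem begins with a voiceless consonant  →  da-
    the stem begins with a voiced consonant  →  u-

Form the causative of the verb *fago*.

dafago

*fago* — first consonant /f/ (voiceless) → da- → *dafago*.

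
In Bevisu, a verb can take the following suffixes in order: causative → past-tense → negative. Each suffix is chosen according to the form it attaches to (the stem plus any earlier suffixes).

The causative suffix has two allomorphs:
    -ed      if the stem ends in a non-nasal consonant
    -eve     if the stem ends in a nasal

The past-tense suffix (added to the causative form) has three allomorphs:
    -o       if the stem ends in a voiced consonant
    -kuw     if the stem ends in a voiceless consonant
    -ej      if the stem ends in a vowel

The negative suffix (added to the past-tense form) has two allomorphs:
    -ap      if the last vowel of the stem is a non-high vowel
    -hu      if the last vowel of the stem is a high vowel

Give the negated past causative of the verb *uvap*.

uvapedoap

*uvap*: final consonant = /p/, non-nasal → -ed → *uvaped*.
The final sound of the causative form *uvaped* is /d/, which is a voiced consonant, so the past-tense suffix is -o, giving *uvapedo*.
The past-tense form *uvapedo*: last vowel = /o/, a non-high vowel → -ap → *uvapedoap*.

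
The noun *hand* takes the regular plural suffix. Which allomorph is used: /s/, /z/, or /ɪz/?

/z/

The stem *hand* ends in a voiced non-sibilant sound.
The plural suffix surfaces as /ɪz/ after sibilants, /s/ after other voiceless consonants, and /z/ after other voiced sounds.
So the plural -s on *hand* is pronounced /z/.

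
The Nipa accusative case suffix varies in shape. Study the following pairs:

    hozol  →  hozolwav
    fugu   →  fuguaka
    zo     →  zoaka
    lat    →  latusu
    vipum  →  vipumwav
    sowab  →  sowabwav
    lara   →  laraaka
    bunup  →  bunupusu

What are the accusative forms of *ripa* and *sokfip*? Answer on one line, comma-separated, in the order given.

The pattern is voicing of the final sound: -usu when the stem ends in a voiceless consonant (*lat*, *bunup*); -wav when the stem ends in a voiced consonant (*hozol*, *vipum*, *sowab*); -aka when the stem ends in a vowel (*fugu*, *zo*, *lara*).
The final sound of *ripa* is /a/, which is a vowel, so the suffix is -aka, giving *ripaaka*.
*sokfip* — final sound /p/ (a voiceless consonant) → -usu → *sokfipusu*.

ripaaka, sokfipusu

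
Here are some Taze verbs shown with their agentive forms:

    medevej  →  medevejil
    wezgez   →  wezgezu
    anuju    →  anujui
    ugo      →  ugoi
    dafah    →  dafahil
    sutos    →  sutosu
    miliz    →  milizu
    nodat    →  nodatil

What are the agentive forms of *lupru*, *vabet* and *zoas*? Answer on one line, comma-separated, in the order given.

The suffix is conditioned by the final sound: -u when the stem ends in a sibilant (*wezgez*, *sutos*, *miliz*); -il when the stem ends in a non-sibilant consonant (*medevej*, *dafah*, *nodat*); -i when the stem ends in a vowel (*anuju*, *ugo*).
Since the final sound of *lupru* is /u/ (a vowel), it takes -i, giving *luprui*.
*vabet*: final sound = /t/, a non-sibilant consonant → -il → *vabetil*.
*zoas*: final sound = /s/, a sibilant → -u → *zoasu*.

luprui, vabetil, zoasu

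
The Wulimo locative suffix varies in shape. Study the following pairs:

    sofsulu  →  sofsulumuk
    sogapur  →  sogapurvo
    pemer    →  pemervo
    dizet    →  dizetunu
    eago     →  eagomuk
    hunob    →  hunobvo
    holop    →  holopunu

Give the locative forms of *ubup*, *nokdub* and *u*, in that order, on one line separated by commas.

ubupunu, nokdubvo, umuk

The pattern is voicing of the final sound: -unu when the stem ends in a voiceless consonant (*dizet*, *holop*); -vo when the stem ends in a voiced consonant (*sogapur*, *pemer*, *hunob*); -muk when the stem ends in a vowel (*sofsulu*, *eago*).
*ubup*: final sound = /p/, a voiceless consonant → -unu → *ubupunu*.
*nokdub* — final sound /b/ (a voiced consonant) → -vo → *nokdubvo*.
The final sound of *u* is /u/, which is a vowel, so the suffix is -muk, giving *umuk*.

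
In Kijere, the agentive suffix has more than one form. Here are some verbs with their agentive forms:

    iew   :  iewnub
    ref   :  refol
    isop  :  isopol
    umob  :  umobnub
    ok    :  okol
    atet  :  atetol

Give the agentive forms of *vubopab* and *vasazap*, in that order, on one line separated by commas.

vubopabnub, vasazapol

The alternation tracks the final consonant of the stem — -ol when the stem ends in a voiceless consonant (*ref*, *isop*, *ok*, *atet*); -nub when the stem ends in a voiced consonant (*iew*, *umob*).
The final consonant of *vubopab* is /b/, which is voiced, so the suffix is -nub, giving *vubopabnub*.
*vasazap* — final consonant /p/ (voiceless) → -ol → *vasazapol*.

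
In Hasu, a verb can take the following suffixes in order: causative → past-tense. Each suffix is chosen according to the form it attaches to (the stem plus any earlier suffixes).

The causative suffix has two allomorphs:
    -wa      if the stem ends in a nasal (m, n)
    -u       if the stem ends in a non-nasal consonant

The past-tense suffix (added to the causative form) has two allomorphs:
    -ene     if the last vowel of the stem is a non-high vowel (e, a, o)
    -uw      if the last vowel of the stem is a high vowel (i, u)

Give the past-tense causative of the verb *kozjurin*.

kozjurinwaene

The final consonant of *kozjurin* is /n/, which is a nasal, so the causative suffix is -wa, giving *kozjurinwa*.
The last vowel of the causative form *kozjurinwa* is /a/, which is a non-high vowel, so the past-tense suffix is -ene, giving *kozjurinwaene*.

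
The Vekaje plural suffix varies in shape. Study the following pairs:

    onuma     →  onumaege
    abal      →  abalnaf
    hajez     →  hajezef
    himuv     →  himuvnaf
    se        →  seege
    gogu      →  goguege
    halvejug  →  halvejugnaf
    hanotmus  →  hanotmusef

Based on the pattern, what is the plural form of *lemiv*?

lemivnaf

The alternation tracks the final sound of the stem — -ef when the stem ends in a sibilant (*hajez*, *hanotmus*); -naf when the stem ends in a non-sibilant consonant (*abal*, *himuv*, *halvejug*); -ege when the stem ends in a vowel (*onuma*, *se*, *gogu*).
*lemiv* — final sound /v/ (a non-sibilant consonant) → -naf → *lemivnaf*.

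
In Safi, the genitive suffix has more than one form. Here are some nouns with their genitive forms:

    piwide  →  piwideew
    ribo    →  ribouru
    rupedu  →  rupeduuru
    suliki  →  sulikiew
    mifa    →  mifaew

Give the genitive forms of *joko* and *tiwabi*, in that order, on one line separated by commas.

jokouru, tiwabiew

The suffix is conditioned by the last vowel: -uru when the last vowel of the stem is a rounded vowel (*ribo*, *rupedu*); -ew when the last vowel of the stem is an unrounded vowel (*piwide*, *suliki*, *mifa*).
*joko*: last vowel = /o/, a rounded vowel → -uru → *jokouru*.
The last vowel of *tiwabi* is /i/, which is an unrounded vowel, so the suffix is -ew, giving *tiwabiew*.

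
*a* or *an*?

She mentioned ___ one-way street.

The indefinite article is chosen by the initial *sound* of the following word, not its spelling.
*one-way* begins with the sound /wʌ/ (*one* pronounced /wʌn/) — a consonant sound.
So the article is *a*: She mentioned a one-way street.

a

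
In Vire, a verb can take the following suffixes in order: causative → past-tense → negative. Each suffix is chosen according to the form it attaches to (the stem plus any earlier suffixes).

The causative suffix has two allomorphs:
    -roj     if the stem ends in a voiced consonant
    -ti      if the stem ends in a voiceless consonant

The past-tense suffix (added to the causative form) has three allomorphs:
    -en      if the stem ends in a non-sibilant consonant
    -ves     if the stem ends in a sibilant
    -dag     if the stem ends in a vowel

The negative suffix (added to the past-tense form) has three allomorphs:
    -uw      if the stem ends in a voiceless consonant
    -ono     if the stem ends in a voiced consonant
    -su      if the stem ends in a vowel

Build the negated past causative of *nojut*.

nojuttidagono

The final consonant of *nojut* is /t/, which is voiceless, so the causative suffix is -ti, giving *nojutti*.
The causative form *nojutti*: final sound = /i/, a vowel → -dag → *nojuttidag*.
Since the final sound of the past-tense form *nojuttidag* is /g/ (a voiced consonant), it takes -ono, giving *nojuttidagono*.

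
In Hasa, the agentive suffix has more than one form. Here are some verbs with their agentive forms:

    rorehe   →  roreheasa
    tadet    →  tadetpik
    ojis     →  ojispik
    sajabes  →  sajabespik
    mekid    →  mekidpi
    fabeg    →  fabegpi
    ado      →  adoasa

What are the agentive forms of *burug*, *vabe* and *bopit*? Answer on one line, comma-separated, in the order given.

burugpi, vabeasa, bopitpik

The alternation tracks the final sound of the stem — -pik when the stem ends in a voiceless consonant (*tadet*, *ojis*, *sajabes*); -pi when the stem ends in a voiced consonant (*mekid*, *fabeg*); -asa when the stem ends in a vowel (*rorehe*, *ado*).
The final sound of *burug* is /g/, which is a voiced consonant, so the suffix is -pi, giving *burugpi*.
The final sound of *vabe* is /e/, which is a vowel, so the suffix is -asa, giving *vabeasa*.
The final sound of *bopit* is /t/, which is a voiceless consonant, so the suffix is -pik, giving *bopitpik*.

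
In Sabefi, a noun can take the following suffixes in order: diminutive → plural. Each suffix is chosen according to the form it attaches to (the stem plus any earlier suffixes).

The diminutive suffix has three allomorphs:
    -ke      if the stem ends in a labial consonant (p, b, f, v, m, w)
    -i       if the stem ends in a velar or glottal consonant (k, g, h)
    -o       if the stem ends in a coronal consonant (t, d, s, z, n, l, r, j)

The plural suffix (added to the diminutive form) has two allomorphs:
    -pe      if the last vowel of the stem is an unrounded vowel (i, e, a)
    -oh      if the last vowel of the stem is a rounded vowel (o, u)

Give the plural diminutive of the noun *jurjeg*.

The final consonant of *jurjeg* is /g/, which is velar/glottal, so the diminutive suffix is -i, giving *jurjegi*.
The diminutive form *jurjegi* — last vowel /i/ (an unrounded vowel) → -pe → *jurjegipe*.

jurjegipe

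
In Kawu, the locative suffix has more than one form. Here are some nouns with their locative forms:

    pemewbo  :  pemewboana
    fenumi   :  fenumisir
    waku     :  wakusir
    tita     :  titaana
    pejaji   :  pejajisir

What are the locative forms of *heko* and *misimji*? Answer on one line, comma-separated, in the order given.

The pattern is height harmony: -sir when the last vowel of the stem is a high vowel (*fenumi*, *waku*, *pejaji*); -ana when the last vowel of the stem is a non-high vowel (*pemewbo*, *tita*).
*heko*: last vowel = /o/, a non-high vowel → -ana → *hekoana*.
*misimji* — last vowel /i/ (a high vowel) → -sir → *misimjisir*.

hekoana, misimjisir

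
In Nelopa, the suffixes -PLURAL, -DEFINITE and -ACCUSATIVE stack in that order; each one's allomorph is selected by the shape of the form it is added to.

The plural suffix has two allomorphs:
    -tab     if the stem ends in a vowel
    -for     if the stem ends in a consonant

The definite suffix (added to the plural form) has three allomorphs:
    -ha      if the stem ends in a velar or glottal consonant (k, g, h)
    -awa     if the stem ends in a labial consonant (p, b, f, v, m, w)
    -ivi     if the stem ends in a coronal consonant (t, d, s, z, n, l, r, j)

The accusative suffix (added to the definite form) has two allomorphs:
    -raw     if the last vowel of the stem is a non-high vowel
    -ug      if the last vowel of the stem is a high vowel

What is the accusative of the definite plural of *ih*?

ihforiviug

Since the final sound of *ih* is /h/ (a consonant), it takes -for, giving *ihfor*.
The plural form *ihfor* — final consonant /r/ (coronal) → -ivi → *ihforivi*.
The definite form *ihforivi* — last vowel /i/ (a high vowel) → -ug → *ihforiviug*.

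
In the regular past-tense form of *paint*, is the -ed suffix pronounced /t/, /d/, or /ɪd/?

/ɪd/

The stem *paint* ends in /t/ or /d/.
The -ed suffix is realized as /ɪd/ after /t, d/; as /t/ after other voiceless consonants; and as /d/ after other voiced sounds.
So -ed on *paint* is pronounced /ɪd/.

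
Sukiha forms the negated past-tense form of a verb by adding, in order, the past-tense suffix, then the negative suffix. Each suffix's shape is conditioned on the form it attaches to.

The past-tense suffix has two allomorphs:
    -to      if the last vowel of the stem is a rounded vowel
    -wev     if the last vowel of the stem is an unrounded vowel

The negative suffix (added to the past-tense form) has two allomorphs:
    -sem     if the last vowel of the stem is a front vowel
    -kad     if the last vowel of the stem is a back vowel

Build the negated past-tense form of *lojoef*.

lojoefwevsem

*lojoef* — last vowel /e/ (an unrounded vowel) → -wev → *lojoefwev*.
The last vowel of the past-tense form *lojoefwev* is /e/, which is a front vowel, so the negative suffix is -sem, giving *lojoefwevsem*.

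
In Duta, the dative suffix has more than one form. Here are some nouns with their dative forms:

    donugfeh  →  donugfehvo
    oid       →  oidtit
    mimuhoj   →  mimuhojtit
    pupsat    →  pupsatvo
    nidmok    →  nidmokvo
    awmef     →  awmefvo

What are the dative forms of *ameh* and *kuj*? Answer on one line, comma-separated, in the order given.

The pattern is voicing of the final consonant: -vo when the stem ends in a voiceless consonant (*donugfeh*, *pupsat*, *nidmok*, *awmef*); -tit when the stem ends in a voiced consonant (*oid*, *mimuhoj*).
The final consonant of *ameh* is /h/, which is voiceless, so the suffix is -vo, giving *amehvo*.
The final consonant of *kuj* is /j/, which is voiced, so the suffix is -tit, giving *kujtit*.

amehvo, kujtit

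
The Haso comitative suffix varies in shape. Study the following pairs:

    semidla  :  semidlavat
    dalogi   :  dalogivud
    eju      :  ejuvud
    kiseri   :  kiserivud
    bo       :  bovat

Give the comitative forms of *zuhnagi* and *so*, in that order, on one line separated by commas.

The pattern is height harmony: -vud when the last vowel of the stem is a high vowel (*dalogi*, *eju*, *kiseri*); -vat when the last vowel of the stem is a non-high vowel (*semidla*, *bo*).
*zuhnagi* — last vowel /i/ (a high vowel) → -vud → *zuhnagivud*.
*so*: last vowel = /o/, a non-high vowel → -vat → *sovat*.

zuhnagivud, sovat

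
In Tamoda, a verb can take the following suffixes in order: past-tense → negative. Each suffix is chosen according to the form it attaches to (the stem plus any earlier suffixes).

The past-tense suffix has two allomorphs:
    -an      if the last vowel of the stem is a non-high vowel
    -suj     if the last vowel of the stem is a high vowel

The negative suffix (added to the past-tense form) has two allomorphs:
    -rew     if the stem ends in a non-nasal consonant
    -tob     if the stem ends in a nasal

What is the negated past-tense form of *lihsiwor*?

The last vowel of *lihsiwor* is /o/, which is a non-high vowel, so the past-tense suffix is -an, giving *lihsiworan*.
The final consonant of the past-tense form *lihsiworan* is /n/, which is a nasal, so the negative suffix is -tob, giving *lihsiworantob*.

lihsiworantob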